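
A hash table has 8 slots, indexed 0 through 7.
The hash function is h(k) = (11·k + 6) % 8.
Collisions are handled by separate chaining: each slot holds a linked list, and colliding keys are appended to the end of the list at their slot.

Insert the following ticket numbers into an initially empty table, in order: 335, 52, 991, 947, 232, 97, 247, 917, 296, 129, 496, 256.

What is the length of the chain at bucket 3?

335 → bucket 3
52 → bucket 2
991 → bucket 3 (collision)
947 → bucket 7
232 → bucket 6
97 → bucket 1
247 → bucket 3 (collision)
917 → bucket 5
296 → bucket 6 (collision)
129 → bucket 1 (collision)
496 → bucket 6 (collision)
256 → bucket 6 (collision)
Final buckets:
0: -
1: 97 -> 129
2: 52
3: 335 -> 991 -> 247
4: -
5: 917
6: 232 -> 296 -> 496 -> 256
7: 947

3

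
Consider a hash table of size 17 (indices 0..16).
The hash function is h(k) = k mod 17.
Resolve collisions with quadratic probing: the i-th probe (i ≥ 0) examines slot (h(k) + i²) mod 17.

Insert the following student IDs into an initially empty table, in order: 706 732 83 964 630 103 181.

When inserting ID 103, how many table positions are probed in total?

706 hashes to 9; slot 9 is free → place at 9.
732 hashes to 1; slot 1 is free → place at 1.
83 hashes to 15; slot 15 is free → place at 15.
964 hashes to 12; slot 12 is free → place at 12.
630 hashes to 1; 1 taken → place at 2.
103 hashes to 1; 1,2 taken → place at 5.
181 hashes to 11; slot 11 is free → place at 11.
Table: [∅, 732, 630, ∅, ∅, 103, ∅, ∅, ∅, 706, ∅, 181, 964, ∅, ∅, 83, ∅]

3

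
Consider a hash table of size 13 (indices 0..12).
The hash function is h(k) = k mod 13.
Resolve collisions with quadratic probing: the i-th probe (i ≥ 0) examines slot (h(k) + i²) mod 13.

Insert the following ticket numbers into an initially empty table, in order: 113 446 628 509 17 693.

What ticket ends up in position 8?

17

Insert 113: h=9, slot 9 empty => index 9.
Insert 446: h=4, slot 4 empty => index 4.
Insert 628: h=4, slot 4 occupied => index 5.
Insert 509: h=2, slot 2 empty => index 2.
Insert 17: h=4, slots 4,5 occupied => index 8.
Insert 693: h=4, slots 4,5,8 occupied => index 0.
Table: [693, _, 509, _, 446, 628, _, _, 17, 113, _, _, _]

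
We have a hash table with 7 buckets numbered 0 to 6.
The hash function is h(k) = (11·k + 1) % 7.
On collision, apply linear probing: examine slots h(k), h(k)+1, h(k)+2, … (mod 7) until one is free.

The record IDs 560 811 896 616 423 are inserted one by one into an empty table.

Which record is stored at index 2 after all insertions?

896

560 hashes to 1; slot 1 is free => place at 1.
811 hashes to 4; slot 4 is free => place at 4.
896 hashes to 1; 1 taken => place at 2.
616 hashes to 1; 1,2 taken => place at 3.
423 hashes to 6; slot 6 is free => place at 6.
Table: [., 560, 896, 616, 811, ., 423]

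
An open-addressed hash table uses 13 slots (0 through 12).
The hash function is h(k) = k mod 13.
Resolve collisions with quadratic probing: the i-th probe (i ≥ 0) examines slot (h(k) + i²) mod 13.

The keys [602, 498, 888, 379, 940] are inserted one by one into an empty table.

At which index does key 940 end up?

Insert 602: h=4, slot 4 empty => index 4.
Insert 498: h=4, slot 4 occupied => index 5.
Insert 888: h=4, slots 4,5 occupied => index 8.
Insert 379: h=2, slot 2 empty => index 2.
Insert 940: h=4, slots 4,5,8 occupied => index 0.
Table: [940, -, 379, -, 602, 498, -, -, 888, -, -, -, -]

0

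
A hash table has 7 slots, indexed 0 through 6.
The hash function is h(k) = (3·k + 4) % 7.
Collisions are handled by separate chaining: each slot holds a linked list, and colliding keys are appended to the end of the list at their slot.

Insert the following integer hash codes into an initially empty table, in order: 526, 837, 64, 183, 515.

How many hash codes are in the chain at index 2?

2

Insert 526: h=0, bucket 0 empty -> new chain.
Insert 837: h=2, bucket 2 empty -> new chain.
Insert 64: h=0, bucket 0 nonempty -> append to chain.
Insert 183: h=0, bucket 0 nonempty -> append to chain.
Insert 515: h=2, bucket 2 nonempty -> append to chain.
Final buckets:
0: 526 -> 64 -> 183
1: -
2: 837 -> 515
3: -
4: -
5: -
6: -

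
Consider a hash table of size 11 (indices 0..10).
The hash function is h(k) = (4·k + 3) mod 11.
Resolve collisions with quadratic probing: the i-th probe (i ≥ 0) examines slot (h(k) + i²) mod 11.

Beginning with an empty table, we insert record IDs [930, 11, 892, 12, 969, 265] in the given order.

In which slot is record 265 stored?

1

930 hashes to 5; slot 5 is free -> place at 5.
11 hashes to 3; slot 3 is free -> place at 3.
892 hashes to 7; slot 7 is free -> place at 7.
12 hashes to 7; 7 taken -> place at 8.
969 hashes to 7; 7,8 taken -> place at 0.
265 hashes to 7; 7,8,0,5 taken -> place at 1.
Table: [969, 265, —, 11, —, 930, —, 892, 12, —, —]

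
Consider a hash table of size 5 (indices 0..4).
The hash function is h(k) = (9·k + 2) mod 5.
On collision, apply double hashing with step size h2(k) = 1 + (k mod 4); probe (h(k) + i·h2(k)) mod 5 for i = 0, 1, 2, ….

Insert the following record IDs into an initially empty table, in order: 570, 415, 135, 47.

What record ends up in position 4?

47

570 hashes to 2; slot 2 is free => place at 2.
415 hashes to 2, h2=4; 2 taken => place at 1.
135 hashes to 2, h2=4; 2,1 taken => place at 0.
47 hashes to 0, h2=4; 0 taken => place at 4.
Table: [135, 415, 570, ., 47]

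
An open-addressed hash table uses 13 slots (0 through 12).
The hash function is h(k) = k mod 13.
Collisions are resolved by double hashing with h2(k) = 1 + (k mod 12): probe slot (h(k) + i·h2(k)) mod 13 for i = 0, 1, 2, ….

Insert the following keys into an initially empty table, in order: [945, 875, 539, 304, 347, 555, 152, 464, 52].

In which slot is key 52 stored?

2

945 hashes to 9; slot 9 is free -> place at 9.
875 hashes to 4; slot 4 is free -> place at 4.
539 hashes to 6; slot 6 is free -> place at 6.
304 hashes to 5; slot 5 is free -> place at 5.
347 hashes to 9, h2=12; 9 taken -> place at 8.
555 hashes to 9, h2=4; 9 taken -> place at 0.
152 hashes to 9, h2=9; 9,5 taken -> place at 1.
464 hashes to 9, h2=9; 9,5,1 taken -> place at 10.
52 hashes to 0, h2=5; 0,5,10 taken -> place at 2.
Table: [555, 152, 52, ., 875, 304, 539, ., 347, 945, 464, ., .]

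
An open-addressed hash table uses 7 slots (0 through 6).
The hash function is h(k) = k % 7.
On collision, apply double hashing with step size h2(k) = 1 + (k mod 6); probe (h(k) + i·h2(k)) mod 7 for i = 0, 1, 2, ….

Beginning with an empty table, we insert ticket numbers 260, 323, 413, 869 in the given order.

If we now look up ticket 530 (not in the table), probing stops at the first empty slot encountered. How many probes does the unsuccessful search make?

3

260 hashes to 1; slot 1 is free -> place at 1.
323 hashes to 1, h2=6; 1 taken -> place at 0.
413 hashes to 0, h2=6; 0 taken -> place at 6.
869 hashes to 1, h2=6; 1,0,6 taken -> place at 5.
Table: [323, 260, _, _, _, 869, 413]
Lookup 530: h=5, h2=3, probe 5,1,4 → slot 4 empty, not found.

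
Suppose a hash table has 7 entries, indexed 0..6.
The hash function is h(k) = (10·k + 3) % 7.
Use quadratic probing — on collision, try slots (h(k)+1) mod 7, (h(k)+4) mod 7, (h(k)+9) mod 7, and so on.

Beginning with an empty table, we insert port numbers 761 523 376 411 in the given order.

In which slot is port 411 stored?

761: h=4 -> slot 4
523: h=4, probe 4,5 -> slot 5
376: h=4, probe 4,5,1 -> slot 1
411: h=4, probe 4,5,1,6 -> slot 6
Table: [-, 376, -, -, 761, 523, 411]

6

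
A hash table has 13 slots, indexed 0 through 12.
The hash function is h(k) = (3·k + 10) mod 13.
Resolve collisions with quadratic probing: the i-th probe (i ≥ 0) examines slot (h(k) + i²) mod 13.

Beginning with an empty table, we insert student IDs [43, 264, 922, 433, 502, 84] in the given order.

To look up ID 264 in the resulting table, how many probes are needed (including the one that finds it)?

Insert 43: h=9, slot 9 empty -> index 9.
Insert 264: h=9, slot 9 occupied -> index 10.
Insert 922: h=7, slot 7 empty -> index 7.
Insert 433: h=9, slots 9,10 occupied -> index 0.
Insert 502: h=8, slot 8 empty -> index 8.
Insert 84: h=2, slot 2 empty -> index 2.
Table: [433, -, 84, -, -, -, -, 922, 502, 43, 264, -, -]
Lookup 264: h=9, probe 9,10 → found at 10.

2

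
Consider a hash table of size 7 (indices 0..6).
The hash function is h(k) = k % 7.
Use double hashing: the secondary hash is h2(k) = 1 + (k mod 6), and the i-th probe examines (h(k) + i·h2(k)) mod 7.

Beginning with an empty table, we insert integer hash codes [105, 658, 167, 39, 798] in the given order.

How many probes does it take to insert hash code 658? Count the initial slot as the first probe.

Insert 105: h=0, slot 0 empty -> index 0.
Insert 658: h=0, h2=5, slot 0 occupied -> index 5.
Insert 167: h=6, slot 6 empty -> index 6.
Insert 39: h=4, slot 4 empty -> index 4.
Insert 798: h=0, h2=1, slot 0 occupied -> index 1.
Table: [105, 798, ., ., 39, 658, 167]

2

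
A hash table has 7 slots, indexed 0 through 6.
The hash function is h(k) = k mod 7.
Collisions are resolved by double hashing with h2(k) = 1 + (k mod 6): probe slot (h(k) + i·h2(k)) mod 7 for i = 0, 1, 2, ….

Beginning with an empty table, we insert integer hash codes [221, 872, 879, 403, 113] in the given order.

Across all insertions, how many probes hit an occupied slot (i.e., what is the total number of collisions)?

6

221: h=4 => slot 4
872: h=4, h2=3, probe 4,0 => slot 0
879: h=4, h2=4, probe 4,1 => slot 1
403: h=4, h2=2, probe 4,6 => slot 6
113: h=1, h2=6, probe 1,0,6,5 => slot 5
Table: [872, 879, -, -, 221, 113, 403]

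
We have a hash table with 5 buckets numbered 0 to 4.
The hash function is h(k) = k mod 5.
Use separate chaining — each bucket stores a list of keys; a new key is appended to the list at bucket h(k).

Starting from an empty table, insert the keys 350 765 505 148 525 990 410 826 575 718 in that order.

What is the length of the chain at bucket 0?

Insert 350: h=0, bucket 0 empty → new chain.
Insert 765: h=0, bucket 0 nonempty → append to chain.
Insert 505: h=0, bucket 0 nonempty → append to chain.
Insert 148: h=3, bucket 3 empty → new chain.
Insert 525: h=0, bucket 0 nonempty → append to chain.
Insert 990: h=0, bucket 0 nonempty → append to chain.
Insert 410: h=0, bucket 0 nonempty → append to chain.
Insert 826: h=1, bucket 1 empty → new chain.
Insert 575: h=0, bucket 0 nonempty → append to chain.
Insert 718: h=3, bucket 3 nonempty → append to chain.
Final buckets:
0: 350 -> 765 -> 505 -> 525 -> 990 -> 410 -> 575
1: 826
2: ∅
3: 148 -> 718
4: ∅

7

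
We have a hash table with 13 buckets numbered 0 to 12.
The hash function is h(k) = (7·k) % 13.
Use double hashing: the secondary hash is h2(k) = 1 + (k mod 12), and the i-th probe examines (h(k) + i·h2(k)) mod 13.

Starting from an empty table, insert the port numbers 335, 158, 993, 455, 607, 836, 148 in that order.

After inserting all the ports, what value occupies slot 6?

148

335 hashes to 5; slot 5 is free → place at 5.
158 hashes to 1; slot 1 is free → place at 1.
993 hashes to 9; slot 9 is free → place at 9.
455 hashes to 0; slot 0 is free → place at 0.
607 hashes to 11; slot 11 is free → place at 11.
836 hashes to 2; slot 2 is free → place at 2.
148 hashes to 9, h2=5; 9,1 taken → place at 6.
Table: [455, 158, 836, ∅, ∅, 335, 148, ∅, ∅, 993, ∅, 607, ∅]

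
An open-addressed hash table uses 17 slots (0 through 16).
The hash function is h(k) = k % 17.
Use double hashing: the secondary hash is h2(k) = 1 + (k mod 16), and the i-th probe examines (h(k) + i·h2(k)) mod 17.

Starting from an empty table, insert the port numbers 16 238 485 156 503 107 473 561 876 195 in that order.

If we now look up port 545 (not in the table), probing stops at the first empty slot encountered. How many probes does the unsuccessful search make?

16 hashes to 16; slot 16 is free -> place at 16.
238 hashes to 0; slot 0 is free -> place at 0.
485 hashes to 9; slot 9 is free -> place at 9.
156 hashes to 3; slot 3 is free -> place at 3.
503 hashes to 10; slot 10 is free -> place at 10.
107 hashes to 5; slot 5 is free -> place at 5.
473 hashes to 14; slot 14 is free -> place at 14.
561 hashes to 0, h2=2; 0 taken -> place at 2.
876 hashes to 9, h2=13; 9,5 taken -> place at 1.
195 hashes to 8; slot 8 is free -> place at 8.
Table: [238, 876, 561, 156, —, 107, —, —, 195, 485, 503, —, —, —, 473, —, 16]
Lookup 545: h=1, h2=2, probe 1,3,5,7 → slot 7 empty, not found.

4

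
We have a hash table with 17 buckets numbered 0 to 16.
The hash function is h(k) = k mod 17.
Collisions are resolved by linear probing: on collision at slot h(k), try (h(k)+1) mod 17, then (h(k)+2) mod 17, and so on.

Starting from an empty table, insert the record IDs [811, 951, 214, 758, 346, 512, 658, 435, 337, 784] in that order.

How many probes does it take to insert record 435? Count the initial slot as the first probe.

811: h=12 -> slot 12
951: h=16 -> slot 16
214: h=10 -> slot 10
758: h=10, probe 10,11 -> slot 11
346: h=6 -> slot 6
512: h=2 -> slot 2
658: h=12, probe 12,13 -> slot 13
435: h=10, probe 10,11,12,13,14 -> slot 14
337: h=14, probe 14,15 -> slot 15
784: h=2, probe 2,3 -> slot 3
Table: [., ., 512, 784, ., ., 346, ., ., ., 214, 758, 811, 658, 435, 337, 951]

5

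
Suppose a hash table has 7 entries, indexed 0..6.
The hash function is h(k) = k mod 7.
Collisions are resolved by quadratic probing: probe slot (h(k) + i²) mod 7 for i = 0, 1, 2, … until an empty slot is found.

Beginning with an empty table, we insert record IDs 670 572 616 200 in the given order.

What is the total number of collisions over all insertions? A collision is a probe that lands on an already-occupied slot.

1

670: h=5 → slot 5
572: h=5, probe 5,6 → slot 6
616: h=0 → slot 0
200: h=4 → slot 4
Table: [616, _, _, _, 200, 670, 572]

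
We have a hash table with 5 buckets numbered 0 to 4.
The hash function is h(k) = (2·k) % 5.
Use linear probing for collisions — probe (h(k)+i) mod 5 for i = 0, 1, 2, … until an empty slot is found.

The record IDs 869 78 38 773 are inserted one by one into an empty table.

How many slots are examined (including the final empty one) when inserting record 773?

869 hashes to 3; slot 3 is free → place at 3.
78 hashes to 1; slot 1 is free → place at 1.
38 hashes to 1; 1 taken → place at 2.
773 hashes to 1; 1,2,3 taken → place at 4.
Table: [_, 78, 38, 869, 773]

4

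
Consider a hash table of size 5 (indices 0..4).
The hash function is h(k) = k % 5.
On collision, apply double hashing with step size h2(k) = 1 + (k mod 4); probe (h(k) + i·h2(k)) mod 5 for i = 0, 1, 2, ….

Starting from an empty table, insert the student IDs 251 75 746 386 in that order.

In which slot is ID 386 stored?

2

251 hashes to 1; slot 1 is free → place at 1.
75 hashes to 0; slot 0 is free → place at 0.
746 hashes to 1, h2=3; 1 taken → place at 4.
386 hashes to 1, h2=3; 1,4 taken → place at 2.
Table: [75, 251, 386, ., 746]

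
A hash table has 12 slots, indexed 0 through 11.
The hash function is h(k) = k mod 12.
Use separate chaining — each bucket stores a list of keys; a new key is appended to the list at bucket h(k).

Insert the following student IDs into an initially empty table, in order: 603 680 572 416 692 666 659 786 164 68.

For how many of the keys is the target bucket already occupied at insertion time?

6

603 → bucket 3
680 → bucket 8
572 → bucket 8 (collision)
416 → bucket 8 (collision)
692 → bucket 8 (collision)
666 → bucket 6
659 → bucket 11
786 → bucket 6 (collision)
164 → bucket 8 (collision)
68 → bucket 8 (collision)
Final buckets:
0: _
1: _
2: _
3: 603
4: _
5: _
6: 666 -> 786
7: _
8: 680 -> 572 -> 416 -> 692 -> 164 -> 68
9: _
10: _
11: 659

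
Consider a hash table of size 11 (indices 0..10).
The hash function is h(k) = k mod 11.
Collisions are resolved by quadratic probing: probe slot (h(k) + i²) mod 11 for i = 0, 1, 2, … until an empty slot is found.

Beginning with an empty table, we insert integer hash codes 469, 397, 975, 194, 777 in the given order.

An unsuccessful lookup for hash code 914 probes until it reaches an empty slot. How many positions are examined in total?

469 hashes to 7; slot 7 is free -> place at 7.
397 hashes to 1; slot 1 is free -> place at 1.
975 hashes to 7; 7 taken -> place at 8.
194 hashes to 7; 7,8 taken -> place at 0.
777 hashes to 7; 7,8,0 taken -> place at 5.
Table: [194, 397, _, _, _, 777, _, 469, 975, _, _]
Lookup 914: h=1, probe 1,2 → slot 2 empty, not found.

2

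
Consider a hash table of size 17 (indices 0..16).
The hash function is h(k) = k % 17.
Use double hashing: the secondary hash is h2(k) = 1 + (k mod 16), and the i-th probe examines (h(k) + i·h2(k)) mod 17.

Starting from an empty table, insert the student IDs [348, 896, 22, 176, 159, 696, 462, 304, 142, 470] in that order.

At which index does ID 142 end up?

2

348 hashes to 8; slot 8 is free => place at 8.
896 hashes to 12; slot 12 is free => place at 12.
22 hashes to 5; slot 5 is free => place at 5.
176 hashes to 6; slot 6 is free => place at 6.
159 hashes to 6, h2=16; 6,5 taken => place at 4.
696 hashes to 16; slot 16 is free => place at 16.
462 hashes to 3; slot 3 is free => place at 3.
304 hashes to 15; slot 15 is free => place at 15.
142 hashes to 6, h2=15; 6,4 taken => place at 2.
470 hashes to 11; slot 11 is free => place at 11.
Table: [-, -, 142, 462, 159, 22, 176, -, 348, -, -, 470, 896, -, -, 304, 696]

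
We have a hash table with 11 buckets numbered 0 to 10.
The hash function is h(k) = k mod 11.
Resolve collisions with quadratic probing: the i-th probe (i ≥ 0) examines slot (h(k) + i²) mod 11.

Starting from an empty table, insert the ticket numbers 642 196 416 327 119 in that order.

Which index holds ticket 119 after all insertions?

Insert 642: h=4, slot 4 empty => index 4.
Insert 196: h=9, slot 9 empty => index 9.
Insert 416: h=9, slot 9 occupied => index 10.
Insert 327: h=8, slot 8 empty => index 8.
Insert 119: h=9, slots 9,10 occupied => index 2.
Table: [∅, ∅, 119, ∅, 642, ∅, ∅, ∅, 327, 196, 416]

2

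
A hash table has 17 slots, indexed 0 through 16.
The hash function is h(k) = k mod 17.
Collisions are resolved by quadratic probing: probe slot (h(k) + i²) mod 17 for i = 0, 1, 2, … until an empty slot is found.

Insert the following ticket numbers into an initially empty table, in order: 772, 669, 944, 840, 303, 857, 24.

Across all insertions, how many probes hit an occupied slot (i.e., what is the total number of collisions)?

6

772: h=7 → slot 7
669: h=6 → slot 6
944: h=9 → slot 9
840: h=7, probe 7,8 → slot 8
303: h=14 → slot 14
857: h=7, probe 7,8,11 → slot 11
24: h=7, probe 7,8,11,16 → slot 16
Table: [∅, ∅, ∅, ∅, ∅, ∅, 669, 772, 840, 944, ∅, 857, ∅, ∅, 303, ∅, 24]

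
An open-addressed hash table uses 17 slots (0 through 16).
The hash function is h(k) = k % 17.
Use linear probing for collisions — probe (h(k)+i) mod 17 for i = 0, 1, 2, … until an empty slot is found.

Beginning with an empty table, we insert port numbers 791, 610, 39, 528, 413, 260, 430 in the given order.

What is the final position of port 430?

791 hashes to 9; slot 9 is free => place at 9.
610 hashes to 15; slot 15 is free => place at 15.
39 hashes to 5; slot 5 is free => place at 5.
528 hashes to 1; slot 1 is free => place at 1.
413 hashes to 5; 5 taken => place at 6.
260 hashes to 5; 5,6 taken => place at 7.
430 hashes to 5; 5,6,7 taken => place at 8.
Table: [-, 528, -, -, -, 39, 413, 260, 430, 791, -, -, -, -, -, 610, -]

8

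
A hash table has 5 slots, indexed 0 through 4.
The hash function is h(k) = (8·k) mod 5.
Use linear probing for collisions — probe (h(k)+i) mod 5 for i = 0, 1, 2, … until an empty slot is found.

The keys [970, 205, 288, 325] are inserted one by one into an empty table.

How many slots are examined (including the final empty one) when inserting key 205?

2

970 hashes to 0; slot 0 is free → place at 0.
205 hashes to 0; 0 taken → place at 1.
288 hashes to 4; slot 4 is free → place at 4.
325 hashes to 0; 0,1 taken → place at 2.
Table: [970, 205, 325, -, 288]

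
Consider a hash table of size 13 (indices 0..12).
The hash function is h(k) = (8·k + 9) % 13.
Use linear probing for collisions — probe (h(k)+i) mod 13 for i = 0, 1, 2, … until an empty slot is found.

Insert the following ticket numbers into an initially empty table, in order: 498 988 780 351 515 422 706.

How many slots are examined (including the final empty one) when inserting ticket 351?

Insert 498: h=2, slot 2 empty → index 2.
Insert 988: h=9, slot 9 empty → index 9.
Insert 780: h=9, slot 9 occupied → index 10.
Insert 351: h=9, slots 9,10 occupied → index 11.
Insert 515: h=8, slot 8 empty → index 8.
Insert 422: h=5, slot 5 empty → index 5.
Insert 706: h=2, slot 2 occupied → index 3.
Table: [_, _, 498, 706, _, 422, _, _, 515, 988, 780, 351, _]

3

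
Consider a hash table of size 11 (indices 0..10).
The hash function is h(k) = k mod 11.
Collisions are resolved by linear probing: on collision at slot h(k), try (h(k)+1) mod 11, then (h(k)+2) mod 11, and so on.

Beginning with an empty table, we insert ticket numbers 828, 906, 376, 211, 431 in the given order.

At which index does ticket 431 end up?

828 hashes to 3; slot 3 is free → place at 3.
906 hashes to 4; slot 4 is free → place at 4.
376 hashes to 2; slot 2 is free → place at 2.
211 hashes to 2; 2,3,4 taken → place at 5.
431 hashes to 2; 2,3,4,5 taken → place at 6.
Table: [-, -, 376, 828, 906, 211, 431, -, -, -, -]

6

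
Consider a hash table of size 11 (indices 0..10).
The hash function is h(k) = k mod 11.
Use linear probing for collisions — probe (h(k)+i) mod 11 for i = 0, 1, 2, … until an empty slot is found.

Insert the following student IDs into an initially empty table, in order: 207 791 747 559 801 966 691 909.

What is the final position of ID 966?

207 hashes to 9; slot 9 is free => place at 9.
791 hashes to 10; slot 10 is free => place at 10.
747 hashes to 10; 10 taken => place at 0.
559 hashes to 9; 9,10,0 taken => place at 1.
801 hashes to 9; 9,10,0,1 taken => place at 2.
966 hashes to 9; 9,10,0,1,2 taken => place at 3.
691 hashes to 9; 9,10,0,1,2,3 taken => place at 4.
909 hashes to 7; slot 7 is free => place at 7.
Table: [747, 559, 801, 966, 691, ∅, ∅, 909, ∅, 207, 791]

3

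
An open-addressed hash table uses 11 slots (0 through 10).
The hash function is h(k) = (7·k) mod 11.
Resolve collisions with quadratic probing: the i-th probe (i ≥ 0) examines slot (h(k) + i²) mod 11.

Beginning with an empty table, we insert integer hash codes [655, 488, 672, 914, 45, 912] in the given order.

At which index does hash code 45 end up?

655: h=9 -> slot 9
488: h=6 -> slot 6
672: h=7 -> slot 7
914: h=7, probe 7,8 -> slot 8
45: h=7, probe 7,8,0 -> slot 0
912: h=4 -> slot 4
Table: [45, ∅, ∅, ∅, 912, ∅, 488, 672, 914, 655, ∅]

0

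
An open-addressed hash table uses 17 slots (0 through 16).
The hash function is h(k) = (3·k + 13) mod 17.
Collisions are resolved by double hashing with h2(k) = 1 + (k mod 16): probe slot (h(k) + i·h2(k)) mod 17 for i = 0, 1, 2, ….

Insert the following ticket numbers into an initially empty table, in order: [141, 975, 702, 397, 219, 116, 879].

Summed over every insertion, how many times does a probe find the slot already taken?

Insert 141: h=11, slot 11 empty → index 11.
Insert 975: h=14, slot 14 empty → index 14.
Insert 702: h=11, h2=15, slot 11 occupied → index 9.
Insert 397: h=14, h2=14, slots 14,11 occupied → index 8.
Insert 219: h=7, slot 7 empty → index 7.
Insert 116: h=4, slot 4 empty → index 4.
Insert 879: h=15, slot 15 empty → index 15.
Table: [., ., ., ., 116, ., ., 219, 397, 702, ., 141, ., ., 975, 879, .]

3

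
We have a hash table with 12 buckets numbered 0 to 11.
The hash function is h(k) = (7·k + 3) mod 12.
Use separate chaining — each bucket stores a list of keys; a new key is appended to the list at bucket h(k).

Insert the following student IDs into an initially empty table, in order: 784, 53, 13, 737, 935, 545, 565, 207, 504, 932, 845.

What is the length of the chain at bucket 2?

4

784 → bucket 7
53 → bucket 2
13 → bucket 10
737 → bucket 2 (collision)
935 → bucket 8
545 → bucket 2 (collision)
565 → bucket 10 (collision)
207 → bucket 0
504 → bucket 3
932 → bucket 11
845 → bucket 2 (collision)
Final buckets:
0: 207
1: -
2: 53 -> 737 -> 545 -> 845
3: 504
4: -
5: -
6: -
7: 784
8: 935
9: -
10: 13 -> 565
11: 932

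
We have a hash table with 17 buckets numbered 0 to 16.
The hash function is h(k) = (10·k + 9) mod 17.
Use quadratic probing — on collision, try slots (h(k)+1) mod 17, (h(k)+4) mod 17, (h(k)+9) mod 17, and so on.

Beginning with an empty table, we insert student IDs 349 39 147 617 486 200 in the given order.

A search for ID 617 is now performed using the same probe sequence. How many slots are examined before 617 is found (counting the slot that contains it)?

Insert 349: h=14, slot 14 empty -> index 14.
Insert 39: h=8, slot 8 empty -> index 8.
Insert 147: h=0, slot 0 empty -> index 0.
Insert 617: h=8, slot 8 occupied -> index 9.
Insert 486: h=7, slot 7 empty -> index 7.
Insert 200: h=3, slot 3 empty -> index 3.
Table: [147, ∅, ∅, 200, ∅, ∅, ∅, 486, 39, 617, ∅, ∅, ∅, ∅, 349, ∅, ∅]
Lookup 617: h=8, probe 8,9 → found at 9.

2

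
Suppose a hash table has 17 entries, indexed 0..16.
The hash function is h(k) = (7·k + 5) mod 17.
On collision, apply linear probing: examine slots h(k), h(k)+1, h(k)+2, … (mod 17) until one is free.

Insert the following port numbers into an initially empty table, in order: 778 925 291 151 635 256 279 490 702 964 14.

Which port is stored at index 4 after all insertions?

778: h=11 -> slot 11
925: h=3 -> slot 3
291: h=2 -> slot 2
151: h=8 -> slot 8
635: h=13 -> slot 13
256: h=12 -> slot 12
279: h=3, probe 3,4 -> slot 4
490: h=1 -> slot 1
702: h=6 -> slot 6
964: h=4, probe 4,5 -> slot 5
14: h=1, probe 1,2,3,4,5,6,7 -> slot 7
Table: [_, 490, 291, 925, 279, 964, 702, 14, 151, _, _, 778, 256, 635, _, _, _]

279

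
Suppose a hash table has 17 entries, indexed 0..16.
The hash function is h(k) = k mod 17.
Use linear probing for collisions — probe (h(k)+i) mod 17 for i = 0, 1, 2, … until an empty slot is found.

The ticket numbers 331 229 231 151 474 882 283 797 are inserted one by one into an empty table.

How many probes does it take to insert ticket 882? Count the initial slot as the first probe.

331: h=8 => slot 8
229: h=8, probe 8,9 => slot 9
231: h=10 => slot 10
151: h=15 => slot 15
474: h=15, probe 15,16 => slot 16
882: h=15, probe 15,16,0 => slot 0
283: h=11 => slot 11
797: h=15, probe 15,16,0,1 => slot 1
Table: [882, 797, —, —, —, —, —, —, 331, 229, 231, 283, —, —, —, 151, 474]

3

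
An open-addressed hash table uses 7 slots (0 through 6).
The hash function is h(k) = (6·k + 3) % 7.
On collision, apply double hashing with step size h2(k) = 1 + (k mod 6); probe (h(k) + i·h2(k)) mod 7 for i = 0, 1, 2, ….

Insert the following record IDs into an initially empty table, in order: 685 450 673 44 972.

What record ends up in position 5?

972

Insert 685: h=4, slot 4 empty => index 4.
Insert 450: h=1, slot 1 empty => index 1.
Insert 673: h=2, slot 2 empty => index 2.
Insert 44: h=1, h2=3, slots 1,4 occupied => index 0.
Insert 972: h=4, h2=1, slot 4 occupied => index 5.
Table: [44, 450, 673, ., 685, 972, .]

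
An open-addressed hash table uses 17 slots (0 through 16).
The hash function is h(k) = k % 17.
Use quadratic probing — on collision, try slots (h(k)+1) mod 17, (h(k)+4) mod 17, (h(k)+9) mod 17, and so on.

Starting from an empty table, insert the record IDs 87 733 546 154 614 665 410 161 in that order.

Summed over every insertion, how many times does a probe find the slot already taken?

87: h=2 => slot 2
733: h=2, probe 2,3 => slot 3
546: h=2, probe 2,3,6 => slot 6
154: h=1 => slot 1
614: h=2, probe 2,3,6,11 => slot 11
665: h=2, probe 2,3,6,11,1,10 => slot 10
410: h=2, probe 2,3,6,11,1,10,4 => slot 4
161: h=8 => slot 8
Table: [∅, 154, 87, 733, 410, ∅, 546, ∅, 161, ∅, 665, 614, ∅, ∅, ∅, ∅, ∅]

17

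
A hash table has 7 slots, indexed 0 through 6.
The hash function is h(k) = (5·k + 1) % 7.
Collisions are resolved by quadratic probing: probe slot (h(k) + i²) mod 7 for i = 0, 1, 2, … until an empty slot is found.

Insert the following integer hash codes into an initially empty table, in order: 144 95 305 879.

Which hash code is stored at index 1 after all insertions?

95

Insert 144: h=0, slot 0 empty -> index 0.
Insert 95: h=0, slot 0 occupied -> index 1.
Insert 305: h=0, slots 0,1 occupied -> index 4.
Insert 879: h=0, slots 0,1,4 occupied -> index 2.
Table: [144, 95, 879, ., 305, ., .]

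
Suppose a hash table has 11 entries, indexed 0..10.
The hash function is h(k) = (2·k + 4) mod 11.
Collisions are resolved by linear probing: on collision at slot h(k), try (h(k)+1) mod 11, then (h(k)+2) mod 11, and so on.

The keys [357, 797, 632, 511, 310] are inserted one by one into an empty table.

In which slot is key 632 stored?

357 hashes to 3; slot 3 is free -> place at 3.
797 hashes to 3; 3 taken -> place at 4.
632 hashes to 3; 3,4 taken -> place at 5.
511 hashes to 3; 3,4,5 taken -> place at 6.
310 hashes to 8; slot 8 is free -> place at 8.
Table: [_, _, _, 357, 797, 632, 511, _, 310, _, _]

5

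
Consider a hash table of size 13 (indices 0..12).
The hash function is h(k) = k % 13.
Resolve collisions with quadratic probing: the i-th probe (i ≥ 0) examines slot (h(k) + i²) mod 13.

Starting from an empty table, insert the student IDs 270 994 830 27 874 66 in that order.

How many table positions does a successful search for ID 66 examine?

2

270 hashes to 10; slot 10 is free => place at 10.
994 hashes to 6; slot 6 is free => place at 6.
830 hashes to 11; slot 11 is free => place at 11.
27 hashes to 1; slot 1 is free => place at 1.
874 hashes to 3; slot 3 is free => place at 3.
66 hashes to 1; 1 taken => place at 2.
Table: [_, 27, 66, 874, _, _, 994, _, _, _, 270, 830, _]
Lookup 66: h=1, probe 1,2 → found at 2.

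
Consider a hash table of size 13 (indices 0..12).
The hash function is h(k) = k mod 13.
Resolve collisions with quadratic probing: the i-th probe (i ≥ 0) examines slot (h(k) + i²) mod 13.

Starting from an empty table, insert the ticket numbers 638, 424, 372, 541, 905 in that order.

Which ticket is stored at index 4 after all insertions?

905

638: h=1 => slot 1
424: h=8 => slot 8
372: h=8, probe 8,9 => slot 9
541: h=8, probe 8,9,12 => slot 12
905: h=8, probe 8,9,12,4 => slot 4
Table: [., 638, ., ., 905, ., ., ., 424, 372, ., ., 541]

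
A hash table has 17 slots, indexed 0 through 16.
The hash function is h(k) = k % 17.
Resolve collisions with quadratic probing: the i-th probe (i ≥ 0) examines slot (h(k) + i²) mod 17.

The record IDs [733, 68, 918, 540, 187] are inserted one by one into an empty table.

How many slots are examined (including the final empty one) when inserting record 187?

733: h=2 => slot 2
68: h=0 => slot 0
918: h=0, probe 0,1 => slot 1
540: h=13 => slot 13
187: h=0, probe 0,1,4 => slot 4
Table: [68, 918, 733, ∅, 187, ∅, ∅, ∅, ∅, ∅, ∅, ∅, ∅, 540, ∅, ∅, ∅]

3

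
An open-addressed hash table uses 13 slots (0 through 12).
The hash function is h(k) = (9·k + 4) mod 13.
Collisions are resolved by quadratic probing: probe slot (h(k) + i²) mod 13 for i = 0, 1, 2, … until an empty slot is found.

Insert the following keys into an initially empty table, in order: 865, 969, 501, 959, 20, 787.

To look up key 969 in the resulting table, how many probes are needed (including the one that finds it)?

865: h=2 => slot 2
969: h=2, probe 2,3 => slot 3
501: h=2, probe 2,3,6 => slot 6
959: h=3, probe 3,4 => slot 4
20: h=2, probe 2,3,6,11 => slot 11
787: h=2, probe 2,3,6,11,5 => slot 5
Table: [∅, ∅, 865, 969, 959, 787, 501, ∅, ∅, ∅, ∅, 20, ∅]
Lookup 969: h=2, probe 2,3 → found at 3.

2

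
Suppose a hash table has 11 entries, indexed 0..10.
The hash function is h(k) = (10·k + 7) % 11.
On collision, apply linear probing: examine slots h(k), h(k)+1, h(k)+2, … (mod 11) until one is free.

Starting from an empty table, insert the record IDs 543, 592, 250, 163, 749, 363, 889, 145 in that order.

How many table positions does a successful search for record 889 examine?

4

543 hashes to 3; slot 3 is free -> place at 3.
592 hashes to 9; slot 9 is free -> place at 9.
250 hashes to 10; slot 10 is free -> place at 10.
163 hashes to 9; 9,10 taken -> place at 0.
749 hashes to 6; slot 6 is free -> place at 6.
363 hashes to 7; slot 7 is free -> place at 7.
889 hashes to 9; 9,10,0 taken -> place at 1.
145 hashes to 5; slot 5 is free -> place at 5.
Table: [163, 889, _, 543, _, 145, 749, 363, _, 592, 250]
Lookup 889: h=9, probe 9,10,0,1 → found at 1.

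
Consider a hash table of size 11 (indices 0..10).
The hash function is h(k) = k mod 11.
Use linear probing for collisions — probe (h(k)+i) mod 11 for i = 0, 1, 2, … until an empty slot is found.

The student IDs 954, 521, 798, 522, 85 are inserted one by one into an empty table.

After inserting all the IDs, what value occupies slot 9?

954 hashes to 8; slot 8 is free → place at 8.
521 hashes to 4; slot 4 is free → place at 4.
798 hashes to 6; slot 6 is free → place at 6.
522 hashes to 5; slot 5 is free → place at 5.
85 hashes to 8; 8 taken → place at 9.
Table: [_, _, _, _, 521, 522, 798, _, 954, 85, _]

85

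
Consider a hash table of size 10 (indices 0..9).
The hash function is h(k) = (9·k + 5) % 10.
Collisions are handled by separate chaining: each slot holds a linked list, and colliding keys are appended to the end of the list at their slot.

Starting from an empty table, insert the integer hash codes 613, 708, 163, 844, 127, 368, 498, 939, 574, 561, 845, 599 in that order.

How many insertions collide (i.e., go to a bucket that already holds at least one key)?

5

Insert 613: h=2, bucket 2 empty -> new chain.
Insert 708: h=7, bucket 7 empty -> new chain.
Insert 163: h=2, bucket 2 nonempty -> append to chain.
Insert 844: h=1, bucket 1 empty -> new chain.
Insert 127: h=8, bucket 8 empty -> new chain.
Insert 368: h=7, bucket 7 nonempty -> append to chain.
Insert 498: h=7, bucket 7 nonempty -> append to chain.
Insert 939: h=6, bucket 6 empty -> new chain.
Insert 574: h=1, bucket 1 nonempty -> append to chain.
Insert 561: h=4, bucket 4 empty -> new chain.
Insert 845: h=0, bucket 0 empty -> new chain.
Insert 599: h=6, bucket 6 nonempty -> append to chain.
Final buckets:
0: 845
1: 844 -> 574
2: 613 -> 163
3: ∅
4: 561
5: ∅
6: 939 -> 599
7: 708 -> 368 -> 498
8: 127
9: ∅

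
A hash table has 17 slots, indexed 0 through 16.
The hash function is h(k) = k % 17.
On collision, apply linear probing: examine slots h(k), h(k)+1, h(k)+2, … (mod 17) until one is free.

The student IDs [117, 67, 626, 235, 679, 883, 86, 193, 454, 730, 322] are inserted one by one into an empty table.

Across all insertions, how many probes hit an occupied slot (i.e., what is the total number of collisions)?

21

117 hashes to 15; slot 15 is free → place at 15.
67 hashes to 16; slot 16 is free → place at 16.
626 hashes to 14; slot 14 is free → place at 14.
235 hashes to 14; 14,15,16 taken → place at 0.
679 hashes to 16; 16,0 taken → place at 1.
883 hashes to 16; 16,0,1 taken → place at 2.
86 hashes to 1; 1,2 taken → place at 3.
193 hashes to 6; slot 6 is free → place at 6.
454 hashes to 12; slot 12 is free → place at 12.
730 hashes to 16; 16,0,1,2,3 taken → place at 4.
322 hashes to 16; 16,0,1,2,3,4 taken → place at 5.
Table: [235, 679, 883, 86, 730, 322, 193, ., ., ., ., ., 454, ., 626, 117, 67]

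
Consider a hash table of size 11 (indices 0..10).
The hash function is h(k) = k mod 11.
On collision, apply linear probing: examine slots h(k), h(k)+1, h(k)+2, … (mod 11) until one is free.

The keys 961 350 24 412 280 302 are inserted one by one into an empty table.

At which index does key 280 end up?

6

Insert 961: h=4, slot 4 empty → index 4.
Insert 350: h=9, slot 9 empty → index 9.
Insert 24: h=2, slot 2 empty → index 2.
Insert 412: h=5, slot 5 empty → index 5.
Insert 280: h=5, slot 5 occupied → index 6.
Insert 302: h=5, slots 5,6 occupied → index 7.
Table: [_, _, 24, _, 961, 412, 280, 302, _, 350, _]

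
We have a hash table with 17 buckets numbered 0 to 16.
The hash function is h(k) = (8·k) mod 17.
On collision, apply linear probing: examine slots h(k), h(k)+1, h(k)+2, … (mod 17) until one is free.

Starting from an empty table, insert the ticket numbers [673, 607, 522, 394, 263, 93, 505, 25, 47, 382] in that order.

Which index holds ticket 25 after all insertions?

Insert 673: h=12, slot 12 empty => index 12.
Insert 607: h=11, slot 11 empty => index 11.
Insert 522: h=11, slots 11,12 occupied => index 13.
Insert 394: h=7, slot 7 empty => index 7.
Insert 263: h=13, slot 13 occupied => index 14.
Insert 93: h=13, slots 13,14 occupied => index 15.
Insert 505: h=11, slots 11,12,13,14,15 occupied => index 16.
Insert 25: h=13, slots 13,14,15,16 occupied => index 0.
Insert 47: h=2, slot 2 empty => index 2.
Insert 382: h=13, slots 13,14,15,16,0 occupied => index 1.
Table: [25, 382, 47, ., ., ., ., 394, ., ., ., 607, 673, 522, 263, 93, 505]

0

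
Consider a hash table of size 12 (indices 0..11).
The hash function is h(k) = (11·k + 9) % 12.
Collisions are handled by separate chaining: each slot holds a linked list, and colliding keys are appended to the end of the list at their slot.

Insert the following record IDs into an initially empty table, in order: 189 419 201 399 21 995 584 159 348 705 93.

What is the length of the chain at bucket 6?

2

189 -> bucket 0
419 -> bucket 10
201 -> bucket 0 (collision)
399 -> bucket 6
21 -> bucket 0 (collision)
995 -> bucket 10 (collision)
584 -> bucket 1
159 -> bucket 6 (collision)
348 -> bucket 9
705 -> bucket 0 (collision)
93 -> bucket 0 (collision)
Final buckets:
0: 189 -> 201 -> 21 -> 705 -> 93
1: 584
2: —
3: —
4: —
5: —
6: 399 -> 159
7: —
8: —
9: 348
10: 419 -> 995
11: —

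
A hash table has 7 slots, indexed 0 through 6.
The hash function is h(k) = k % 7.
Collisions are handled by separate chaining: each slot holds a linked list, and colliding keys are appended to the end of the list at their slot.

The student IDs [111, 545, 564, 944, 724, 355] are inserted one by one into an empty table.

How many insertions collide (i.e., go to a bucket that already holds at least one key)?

111 -> bucket 6
545 -> bucket 6 (collision)
564 -> bucket 4
944 -> bucket 6 (collision)
724 -> bucket 3
355 -> bucket 5
Final buckets:
0: —
1: —
2: —
3: 724
4: 564
5: 355
6: 111 -> 545 -> 944

2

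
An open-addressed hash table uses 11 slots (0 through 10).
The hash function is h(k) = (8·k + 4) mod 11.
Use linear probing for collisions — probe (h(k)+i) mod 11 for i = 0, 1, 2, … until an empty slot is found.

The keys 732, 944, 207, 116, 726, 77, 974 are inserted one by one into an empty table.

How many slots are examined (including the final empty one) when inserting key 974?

5

732: h=8 → slot 8
944: h=10 → slot 10
207: h=10, probe 10,0 → slot 0
116: h=8, probe 8,9 → slot 9
726: h=4 → slot 4
77: h=4, probe 4,5 → slot 5
974: h=8, probe 8,9,10,0,1 → slot 1
Table: [207, 974, _, _, 726, 77, _, _, 732, 116, 944]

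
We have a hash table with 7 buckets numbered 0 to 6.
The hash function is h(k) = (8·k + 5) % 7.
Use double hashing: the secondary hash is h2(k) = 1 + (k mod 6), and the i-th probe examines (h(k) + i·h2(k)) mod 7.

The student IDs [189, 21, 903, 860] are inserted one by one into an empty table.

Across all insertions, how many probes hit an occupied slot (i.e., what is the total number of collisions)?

189 hashes to 5; slot 5 is free → place at 5.
21 hashes to 5, h2=4; 5 taken → place at 2.
903 hashes to 5, h2=4; 5,2 taken → place at 6.
860 hashes to 4; slot 4 is free → place at 4.
Table: [—, —, 21, —, 860, 189, 903]

3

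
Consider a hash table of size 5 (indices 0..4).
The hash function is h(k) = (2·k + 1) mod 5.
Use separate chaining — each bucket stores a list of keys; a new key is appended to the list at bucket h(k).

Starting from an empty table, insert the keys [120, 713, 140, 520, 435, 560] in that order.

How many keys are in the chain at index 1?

5

Insert 120: h=1, bucket 1 empty -> new chain.
Insert 713: h=2, bucket 2 empty -> new chain.
Insert 140: h=1, bucket 1 nonempty -> append to chain.
Insert 520: h=1, bucket 1 nonempty -> append to chain.
Insert 435: h=1, bucket 1 nonempty -> append to chain.
Insert 560: h=1, bucket 1 nonempty -> append to chain.
Final buckets:
0: .
1: 120 -> 140 -> 520 -> 435 -> 560
2: 713
3: .
4: .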